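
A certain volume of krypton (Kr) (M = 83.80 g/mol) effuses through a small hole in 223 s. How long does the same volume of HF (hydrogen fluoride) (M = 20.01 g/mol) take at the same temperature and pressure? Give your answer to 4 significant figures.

By Graham's law, t_HF/t_Kr = √(M_HF/M_Kr) = √(20.01/83.80) = √0.2388 = 0.4887.
So the time for HF is 223 × 0.4887 = 109.0 s.

109.0 s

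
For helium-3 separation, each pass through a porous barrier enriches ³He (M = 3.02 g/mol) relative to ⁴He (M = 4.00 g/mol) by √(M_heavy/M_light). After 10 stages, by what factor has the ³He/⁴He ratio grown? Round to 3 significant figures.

After 10 stages the ratio has grown by (√(4.00/3.02))^10 = (4.00/3.02)^(10/2).
= 1.32450^5 = 4.08.

4.08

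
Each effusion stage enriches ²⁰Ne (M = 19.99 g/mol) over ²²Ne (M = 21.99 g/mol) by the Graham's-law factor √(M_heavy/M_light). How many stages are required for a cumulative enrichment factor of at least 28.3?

71

Per stage α = (21.99/19.99)^(1/2) = 1.10005^0.5, giving ln α = 0.04768.
Need α^N ≥ 28.3 ⇒ N ≥ ln(28.3) / ln α = 3.343 / 0.04768 = 70.11.
Minimum whole number of stages: N = 71.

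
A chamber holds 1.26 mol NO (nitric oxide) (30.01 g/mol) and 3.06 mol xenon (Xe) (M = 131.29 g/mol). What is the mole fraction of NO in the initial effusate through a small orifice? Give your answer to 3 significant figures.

The effusion rate of species i is ∝ p_i/√M_i ∝ n_i/√M_i.
Mole fraction of NO in the effusate = (n_NO/√M_NO) / (n_NO/√M_NO + n_Xe/√M_Xe)
= (1.26/√30.01) / (1.26/√30.01 + 3.06/√131.29) = 0.2300/(0.2300 + 0.2671) = 0.463.

0.463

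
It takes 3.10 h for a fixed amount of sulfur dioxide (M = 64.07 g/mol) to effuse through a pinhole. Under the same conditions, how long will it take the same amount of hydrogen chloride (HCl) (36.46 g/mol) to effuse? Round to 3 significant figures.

2.34 h

From Graham's law, t_HCl/t_SO₂ = √(M_HCl/M_SO₂) = √(36.46/64.07) = √0.5691 = 0.7544.
So the time for HCl is 3.10 × 0.7544 = 2.34 h.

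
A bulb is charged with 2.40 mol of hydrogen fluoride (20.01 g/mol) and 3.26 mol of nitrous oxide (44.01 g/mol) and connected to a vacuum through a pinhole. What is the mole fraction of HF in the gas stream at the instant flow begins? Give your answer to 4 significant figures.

0.5219

Effusion rate of each component ∝ n_i/√M_i (partial pressure × 1/√M).
So x_HF in the escaping gas = (n_HF/√M_HF) / Σ(n_i/√M_i)
= (2.40/√20.01) / (2.40/√20.01 + 3.26/√44.01) = 0.5365/(0.5365 + 0.4914) = 0.5219.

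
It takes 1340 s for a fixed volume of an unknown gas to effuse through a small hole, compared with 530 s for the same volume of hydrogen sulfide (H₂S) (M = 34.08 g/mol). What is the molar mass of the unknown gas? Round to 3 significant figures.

By Graham's law, t_X/t_H₂S = √(M_X/M_H₂S).
1340/530 = 2.528 = √(M_X/34.08)
M_X = 34.08 × 2.528² = 34.08 × 6.392 = 218 g/mol

218 g/mol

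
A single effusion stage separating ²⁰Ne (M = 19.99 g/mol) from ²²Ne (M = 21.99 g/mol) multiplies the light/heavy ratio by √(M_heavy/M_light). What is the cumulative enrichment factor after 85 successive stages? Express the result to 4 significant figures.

Overall factor = α^85 with α = √(21.99/19.99), i.e. (21.99/19.99)^(85/2).
= 1.10005^(85/2) = 57.55.

57.55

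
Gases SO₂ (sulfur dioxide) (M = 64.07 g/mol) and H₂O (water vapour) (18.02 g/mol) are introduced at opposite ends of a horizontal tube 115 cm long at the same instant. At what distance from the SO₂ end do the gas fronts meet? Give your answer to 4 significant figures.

39.85 cm

The fronts meet when d_SO₂ + d_H₂O = L with d_SO₂/d_H₂O = √(M_H₂O/M_SO₂) (Graham's law). Here √(M_H₂O/M_SO₂) = √(18.02/64.07) = 0.5303.
With d_SO₂ + d_H₂O = 115 cm, d_H₂O = 115/(1 + 0.5303) = 75.15 cm.
d_SO₂ = 115 − 75.15 = 39.85 cm.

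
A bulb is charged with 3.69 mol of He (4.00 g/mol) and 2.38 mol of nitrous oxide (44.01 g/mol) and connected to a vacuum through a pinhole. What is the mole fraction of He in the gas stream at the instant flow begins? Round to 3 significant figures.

0.837

Rate_i ∝ x_i/√M_i (Graham's law weighted by mole fraction), so the effusate composition follows n_i/√M_i.
Mole fraction of He in the effusate = (n_He/√M_He) / (n_He/√M_He + n_N₂O/√M_N₂O)
= (3.69/√4.00) / (3.69/√4.00 + 2.38/√44.01) = 1.845/(1.845 + 0.3588) = 0.837.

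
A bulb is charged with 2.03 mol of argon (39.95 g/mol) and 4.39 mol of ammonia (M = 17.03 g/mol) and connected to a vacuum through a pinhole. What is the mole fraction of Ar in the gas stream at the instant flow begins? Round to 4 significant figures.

0.2319

Each component's effusion rate ∝ (its partial pressure)·(1/√M) ∝ n_i/√M_i.
x_Ar(eff) = (n_Ar/√M_Ar) / (n_Ar/√M_Ar + n_NH₃/√M_NH₃)
= (2.03/√39.95) / (2.03/√39.95 + 4.39/√17.03) = 0.3212/(0.3212 + 1.064) = 0.2319.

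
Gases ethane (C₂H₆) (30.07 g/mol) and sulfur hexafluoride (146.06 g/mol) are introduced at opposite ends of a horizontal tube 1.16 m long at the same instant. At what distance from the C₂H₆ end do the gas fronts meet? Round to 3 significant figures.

0.798 m

In equal time, each gas travels a distance ∝ its rate ∝ 1/√M, so d_C₂H₆/d_SF₆ = √(M_SF₆/M_C₂H₆) = √(146.06/30.07) = 2.204.
With d_C₂H₆ + d_SF₆ = 1.16 m, d_SF₆ = 1.16/(1 + 2.204) = 0.3621 m.
d_C₂H₆ = 1.16 − 0.3621 = 0.798 m.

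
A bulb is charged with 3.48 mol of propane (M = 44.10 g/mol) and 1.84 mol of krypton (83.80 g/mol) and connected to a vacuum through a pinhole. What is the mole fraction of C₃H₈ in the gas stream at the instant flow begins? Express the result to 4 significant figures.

0.7228

Each component's effusion rate ∝ (its partial pressure)·(1/√M) ∝ n_i/√M_i.
Mole fraction of C₃H₈ in the effusate = (n_C₃H₈/√M_C₃H₈) / (n_C₃H₈/√M_C₃H₈ + n_Kr/√M_Kr)
= (3.48/√44.10) / (3.48/√44.10 + 1.84/√83.80) = 0.5240/(0.5240 + 0.2010) = 0.7228.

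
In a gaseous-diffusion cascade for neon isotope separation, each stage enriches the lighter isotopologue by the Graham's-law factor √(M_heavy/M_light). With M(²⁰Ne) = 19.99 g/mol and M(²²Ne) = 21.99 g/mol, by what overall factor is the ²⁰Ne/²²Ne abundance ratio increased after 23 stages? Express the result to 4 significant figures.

2.994

After 23 stages the ratio has grown by (√(21.99/19.99))^23 = (21.99/19.99)^(23/2).
= 1.10005^(23/2) = 2.994.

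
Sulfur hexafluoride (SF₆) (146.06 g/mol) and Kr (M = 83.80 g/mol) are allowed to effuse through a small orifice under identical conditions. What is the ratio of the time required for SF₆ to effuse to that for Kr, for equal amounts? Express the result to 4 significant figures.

From Graham's law, t_SF₆/t_Kr = √(M_SF₆/M_Kr) = √(146.06/83.80) = √1.743 = 1.320.

1.320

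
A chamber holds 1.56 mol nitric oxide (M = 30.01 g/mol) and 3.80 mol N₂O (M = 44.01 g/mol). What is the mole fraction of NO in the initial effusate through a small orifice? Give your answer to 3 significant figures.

0.332

Rate_i ∝ x_i/√M_i (Graham's law weighted by mole fraction), so the effusate composition follows n_i/√M_i.
x_NO(eff) = (n_NO/√M_NO) / (n_NO/√M_NO + n_N₂O/√M_N₂O)
= (1.56/√30.01) / (1.56/√30.01 + 3.80/√44.01) = 0.2848/(0.2848 + 0.5728) = 0.332.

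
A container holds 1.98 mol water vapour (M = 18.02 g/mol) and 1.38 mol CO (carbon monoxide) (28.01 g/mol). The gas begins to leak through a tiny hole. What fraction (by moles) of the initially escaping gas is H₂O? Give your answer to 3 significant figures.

0.641

Rate_i ∝ x_i/√M_i (Graham's law weighted by mole fraction), so the effusate composition follows n_i/√M_i.
So x_H₂O in the escaping gas = (n_H₂O/√M_H₂O) / Σ(n_i/√M_i)
= (1.98/√18.02) / (1.98/√18.02 + 1.38/√28.01) = 0.4664/(0.4664 + 0.2607) = 0.641.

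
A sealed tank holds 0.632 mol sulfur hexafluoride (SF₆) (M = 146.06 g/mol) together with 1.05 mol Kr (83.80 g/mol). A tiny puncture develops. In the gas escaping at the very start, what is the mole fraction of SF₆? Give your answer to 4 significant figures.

Each component's effusion rate ∝ (its partial pressure)·(1/√M) ∝ n_i/√M_i.
x_SF₆(eff) = (n_SF₆/√M_SF₆) / (n_SF₆/√M_SF₆ + n_Kr/√M_Kr)
= (0.632/√146.06) / (0.632/√146.06 + 1.05/√83.80) = 0.05229/(0.05229 + 0.1147) = 0.3131.

0.3131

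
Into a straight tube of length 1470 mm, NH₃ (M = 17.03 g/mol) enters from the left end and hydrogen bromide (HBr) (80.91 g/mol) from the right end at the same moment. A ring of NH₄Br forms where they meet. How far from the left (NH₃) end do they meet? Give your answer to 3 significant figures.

1010 mm

The fronts meet when d_NH₃ + d_HBr = L with d_NH₃/d_HBr = √(M_HBr/M_NH₃) (Graham's law). Here √(M_HBr/M_NH₃) = √(80.91/17.03) = 2.180.
With d_NH₃ + d_HBr = 1470 mm, d_HBr = 1470/(1 + 2.180) = 462.3 mm.
d_NH₃ = 1470 − 462.3 = 1010 mm.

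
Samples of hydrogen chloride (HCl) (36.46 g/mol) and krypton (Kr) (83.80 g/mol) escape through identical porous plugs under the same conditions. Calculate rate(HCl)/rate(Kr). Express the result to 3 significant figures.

1.52

Graham's law gives rate_HCl/rate_Kr = √(M_Kr/M_HCl) = √(83.80/36.46) = √2.298 = 1.52.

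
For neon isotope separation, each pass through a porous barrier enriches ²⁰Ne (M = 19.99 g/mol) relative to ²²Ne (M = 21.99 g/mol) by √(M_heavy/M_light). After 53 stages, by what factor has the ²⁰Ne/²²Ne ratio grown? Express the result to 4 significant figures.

12.51

Each stage multiplies the ratio by α = √(21.99/19.99), so after 53 stages the overall factor is α^53 = (21.99/19.99)^(53/2).
= 1.10005^(53/2) = 12.51.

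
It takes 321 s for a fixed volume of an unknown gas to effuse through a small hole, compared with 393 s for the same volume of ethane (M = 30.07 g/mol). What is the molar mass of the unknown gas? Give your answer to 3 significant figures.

20.1 g/mol

Since effusion rate ∝ 1/√M, t_X/t_C₂H₆ = √(M_X/M_C₂H₆).
321/393 = 0.8168 = √(M_X/30.07)
M_X = 30.07 × 0.8168² = 30.07 × 0.6672 = 20.1 g/mol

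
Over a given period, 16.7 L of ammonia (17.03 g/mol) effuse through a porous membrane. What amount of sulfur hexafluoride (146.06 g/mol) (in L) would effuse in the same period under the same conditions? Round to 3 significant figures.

Graham's law gives rate_SF₆/rate_NH₃ = √(M_NH₃/M_SF₆) = √(17.03/146.06) = √0.1166 = 0.3415.
So the volume for SF₆ is 16.7 × 0.3415 = 5.70 L.

5.70 L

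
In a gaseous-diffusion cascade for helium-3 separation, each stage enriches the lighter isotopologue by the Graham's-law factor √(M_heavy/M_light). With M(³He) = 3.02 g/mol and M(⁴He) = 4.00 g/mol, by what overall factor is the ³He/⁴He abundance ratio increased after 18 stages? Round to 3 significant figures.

The single-stage factor is √(M_heavy/M_light), so 18 stages give [√(4.00/3.02)]^18 = (4.00/3.02)^(18/2).
= 1.32450^9 = 12.5.

12.5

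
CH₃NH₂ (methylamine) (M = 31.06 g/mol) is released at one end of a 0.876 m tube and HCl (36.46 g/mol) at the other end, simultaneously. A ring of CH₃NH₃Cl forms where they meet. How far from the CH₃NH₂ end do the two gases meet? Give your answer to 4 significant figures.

0.4555 m

Distances travelled in equal time are proportional to diffusion rates, so d_CH₃NH₂/d_HCl = √(M_HCl/M_CH₃NH₂) = √(36.46/31.06) = 1.083.
With d_CH₃NH₂ + d_HCl = 0.876 m, d_HCl = 0.876/(1 + 1.083) = 0.4205 m.
d_CH₃NH₂ = 0.876 − 0.4205 = 0.4555 m.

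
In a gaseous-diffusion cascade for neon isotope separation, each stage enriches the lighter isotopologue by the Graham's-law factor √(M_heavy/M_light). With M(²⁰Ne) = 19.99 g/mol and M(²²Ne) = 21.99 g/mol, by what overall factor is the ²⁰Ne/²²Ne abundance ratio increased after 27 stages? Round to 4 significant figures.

3.623

The single-stage factor is √(M_heavy/M_light), so 27 stages give [√(21.99/19.99)]^27 = (21.99/19.99)^(27/2).
= 1.10005^(27/2) = 3.623.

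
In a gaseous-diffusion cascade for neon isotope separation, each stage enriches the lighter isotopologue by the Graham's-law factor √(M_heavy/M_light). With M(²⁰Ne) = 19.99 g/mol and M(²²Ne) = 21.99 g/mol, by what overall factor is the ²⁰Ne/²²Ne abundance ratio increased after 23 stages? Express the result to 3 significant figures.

2.99

Overall factor = α^23 with α = √(21.99/19.99), i.e. (21.99/19.99)^(23/2).
= 1.10005^(23/2) = 2.99.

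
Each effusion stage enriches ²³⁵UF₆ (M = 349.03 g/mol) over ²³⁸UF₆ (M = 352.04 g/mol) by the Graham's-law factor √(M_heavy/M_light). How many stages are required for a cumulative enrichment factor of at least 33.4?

818

With α = √(352.04/349.03) per stage, ln α = ½ ln(1.00862) = 0.004293.
Need α^N ≥ 33.4 ⇒ N ≥ ln(33.4) / ln α = 3.509 / 0.004293 = 817.19.
Minimum whole number of stages: N = 818.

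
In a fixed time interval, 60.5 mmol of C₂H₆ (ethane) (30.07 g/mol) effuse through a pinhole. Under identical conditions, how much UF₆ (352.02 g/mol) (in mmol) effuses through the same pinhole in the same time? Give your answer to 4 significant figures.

Since effusion rate ∝ 1/√M, rate_UF₆/rate_C₂H₆ = √(M_C₂H₆/M_UF₆) = √(30.07/352.02) = √0.08542 = 0.2923.
So the amount for UF₆ is 60.5 × 0.2923 = 17.68 mmol.

17.68 mmol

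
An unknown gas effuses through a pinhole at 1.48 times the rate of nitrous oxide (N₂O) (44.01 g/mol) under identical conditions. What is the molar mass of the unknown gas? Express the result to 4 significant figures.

From Graham's law, rate_X/rate_N₂O = √(M_N₂O/M_X).
1.48 = √(44.01/M_X)
M_X = 44.01 / 1.48² = 44.01 / 2.190 = 20.09 g/mol

20.09 g/mol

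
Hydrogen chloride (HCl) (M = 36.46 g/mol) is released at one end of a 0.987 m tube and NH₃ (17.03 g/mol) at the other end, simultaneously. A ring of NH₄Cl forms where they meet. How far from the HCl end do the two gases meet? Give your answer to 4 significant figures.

0.4007 m

Distances travelled in equal time are proportional to diffusion rates, so d_HCl/d_NH₃ = √(M_NH₃/M_HCl) = √(17.03/36.46) = 0.6834.
With d_HCl + d_NH₃ = 0.987 m, d_NH₃ = 0.987/(1 + 0.6834) = 0.5863 m.
d_HCl = 0.987 − 0.5863 = 0.4007 m.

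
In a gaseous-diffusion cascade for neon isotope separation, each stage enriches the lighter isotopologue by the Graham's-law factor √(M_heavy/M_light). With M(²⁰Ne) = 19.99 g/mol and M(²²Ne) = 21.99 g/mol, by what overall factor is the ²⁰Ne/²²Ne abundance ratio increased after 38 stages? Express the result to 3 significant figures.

6.12

After 38 stages the ratio has grown by (√(21.99/19.99))^38 = (21.99/19.99)^(38/2).
= 1.10005^19 = 6.12.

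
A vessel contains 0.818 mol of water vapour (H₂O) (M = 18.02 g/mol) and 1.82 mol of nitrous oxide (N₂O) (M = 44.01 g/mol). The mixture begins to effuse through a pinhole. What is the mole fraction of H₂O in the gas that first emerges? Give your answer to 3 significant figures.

0.413

Effusion rate of each component ∝ n_i/√M_i (partial pressure × 1/√M).
Mole fraction of H₂O in the effusate = (n_H₂O/√M_H₂O) / (n_H₂O/√M_H₂O + n_N₂O/√M_N₂O)
= (0.818/√18.02) / (0.818/√18.02 + 1.82/√44.01) = 0.1927/(0.1927 + 0.2743) = 0.413.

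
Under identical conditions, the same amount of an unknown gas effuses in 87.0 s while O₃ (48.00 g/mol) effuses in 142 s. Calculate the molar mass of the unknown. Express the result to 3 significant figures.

18.0 g/mol

Using Graham's law: t_X/t_O₃ = √(M_X/M_O₃).
87.0/142 = 0.6127 = √(M_X/48.00)
M_X = 48.00 × 0.6127² = 48.00 × 0.3754 = 18.0 g/mol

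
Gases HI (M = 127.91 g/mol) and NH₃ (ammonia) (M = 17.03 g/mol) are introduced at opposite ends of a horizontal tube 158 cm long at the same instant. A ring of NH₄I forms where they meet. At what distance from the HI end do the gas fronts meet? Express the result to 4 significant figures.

Graham's law gives d_HI/d_NH₃ = rate_HI/rate_NH₃ = √(M_NH₃/M_HI) = √(17.03/127.91) = 0.3649.
With d_HI + d_NH₃ = 158 cm, d_NH₃ = 158/(1 + 0.3649) = 115.8 cm.
d_HI = 158 − 115.8 = 42.24 cm.

42.24 cm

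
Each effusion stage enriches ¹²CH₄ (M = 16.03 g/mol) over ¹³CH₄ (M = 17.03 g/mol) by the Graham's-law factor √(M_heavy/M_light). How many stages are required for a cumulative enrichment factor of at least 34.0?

117

With α = √(17.03/16.03) per stage, ln α = ½ ln(1.06238) = 0.03026.
Need α^N ≥ 34.0 ⇒ N ≥ ln(34.0) / ln α = 3.526 / 0.03026 = 116.55.
Rounding up, N = 117 stages.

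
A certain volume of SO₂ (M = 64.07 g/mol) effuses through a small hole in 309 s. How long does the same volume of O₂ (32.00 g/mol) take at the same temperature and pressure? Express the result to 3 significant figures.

Graham's law gives t_O₂/t_SO₂ = √(M_O₂/M_SO₂) = √(32.00/64.07) = √0.4995 = 0.7067.
So the time for O₂ is 309 × 0.7067 = 218 s.

218 s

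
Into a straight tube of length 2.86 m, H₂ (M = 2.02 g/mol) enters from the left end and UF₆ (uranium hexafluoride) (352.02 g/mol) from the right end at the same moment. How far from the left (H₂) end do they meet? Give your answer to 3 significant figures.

2.66 m

Distances travelled in equal time are proportional to diffusion rates, so d_H₂/d_UF₆ = √(M_UF₆/M_H₂) = √(352.02/2.02) = 13.20.
With d_H₂ + d_UF₆ = 2.86 m, d_UF₆ = 2.86/(1 + 13.20) = 0.2014 m.
d_H₂ = 2.86 − 0.2014 = 2.66 m.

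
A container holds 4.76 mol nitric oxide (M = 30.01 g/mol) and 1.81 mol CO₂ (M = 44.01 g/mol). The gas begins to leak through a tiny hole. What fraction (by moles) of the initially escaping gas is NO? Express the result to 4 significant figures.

Rate_i ∝ x_i/√M_i (Graham's law weighted by mole fraction), so the effusate composition follows n_i/√M_i.
So x_NO in the escaping gas = (n_NO/√M_NO) / Σ(n_i/√M_i)
= (4.76/√30.01) / (4.76/√30.01 + 1.81/√44.01) = 0.8689/(0.8689 + 0.2728) = 0.7610.

0.7610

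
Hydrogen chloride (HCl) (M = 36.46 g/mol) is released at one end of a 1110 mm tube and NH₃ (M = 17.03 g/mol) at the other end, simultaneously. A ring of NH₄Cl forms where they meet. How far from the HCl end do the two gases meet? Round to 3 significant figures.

451 mm

Distances travelled in equal time are proportional to diffusion rates, so d_HCl/d_NH₃ = √(M_NH₃/M_HCl) = √(17.03/36.46) = 0.6834.
With d_HCl + d_NH₃ = 1110 mm, d_NH₃ = 1110/(1 + 0.6834) = 659.4 mm.
d_HCl = 1110 − 659.4 = 451 mm.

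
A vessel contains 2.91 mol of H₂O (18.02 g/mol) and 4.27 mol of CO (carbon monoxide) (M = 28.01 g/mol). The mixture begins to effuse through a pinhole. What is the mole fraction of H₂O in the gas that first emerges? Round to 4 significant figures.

Rate_i ∝ x_i/√M_i (Graham's law weighted by mole fraction), so the effusate composition follows n_i/√M_i.
x_H₂O(eff) = (n_H₂O/√M_H₂O) / (n_H₂O/√M_H₂O + n_CO/√M_CO)
= (2.91/√18.02) / (2.91/√18.02 + 4.27/√28.01) = 0.6855/(0.6855 + 0.8068) = 0.4594.

0.4594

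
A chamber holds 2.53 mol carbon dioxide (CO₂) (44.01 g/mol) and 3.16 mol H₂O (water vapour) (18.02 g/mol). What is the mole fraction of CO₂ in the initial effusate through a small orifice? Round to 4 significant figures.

The effusion rate of species i is ∝ p_i/√M_i ∝ n_i/√M_i.
Mole fraction of CO₂ in the effusate = (n_CO₂/√M_CO₂) / (n_CO₂/√M_CO₂ + n_H₂O/√M_H₂O)
= (2.53/√44.01) / (2.53/√44.01 + 3.16/√18.02) = 0.3814/(0.3814 + 0.7444) = 0.3388.

0.3388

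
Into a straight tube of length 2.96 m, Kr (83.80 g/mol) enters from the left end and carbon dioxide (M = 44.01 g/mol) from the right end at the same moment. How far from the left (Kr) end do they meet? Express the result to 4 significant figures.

1.244 m

In equal time, each gas travels a distance ∝ its rate ∝ 1/√M, so d_Kr/d_CO₂ = √(M_CO₂/M_Kr) = √(44.01/83.80) = 0.7247.
With d_Kr + d_CO₂ = 2.96 m, d_CO₂ = 2.96/(1 + 0.7247) = 1.716 m.
d_Kr = 2.96 − 1.716 = 1.244 m.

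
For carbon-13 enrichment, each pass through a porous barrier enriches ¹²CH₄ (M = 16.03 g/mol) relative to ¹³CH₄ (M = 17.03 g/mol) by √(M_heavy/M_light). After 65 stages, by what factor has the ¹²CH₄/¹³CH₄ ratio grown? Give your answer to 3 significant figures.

The single-stage factor is √(M_heavy/M_light), so 65 stages give [√(17.03/16.03)]^65 = (17.03/16.03)^(65/2).
= 1.06238^(65/2) = 7.15.

7.15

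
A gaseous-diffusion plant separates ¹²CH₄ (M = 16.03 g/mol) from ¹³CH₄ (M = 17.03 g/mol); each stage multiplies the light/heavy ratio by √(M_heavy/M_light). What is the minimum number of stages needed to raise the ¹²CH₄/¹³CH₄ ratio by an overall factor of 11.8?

82

With α = √(17.03/16.03) per stage, ln α = ½ ln(1.06238) = 0.03026.
Need α^N ≥ 11.8 ⇒ N ≥ ln(11.8) / ln α = 2.468 / 0.03026 = 81.57.
So at least 82 stages are needed.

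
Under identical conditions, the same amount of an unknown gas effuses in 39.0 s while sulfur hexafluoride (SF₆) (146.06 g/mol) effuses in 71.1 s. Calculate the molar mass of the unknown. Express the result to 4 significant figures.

43.95 g/mol

Graham's law gives t_X/t_SF₆ = √(M_X/M_SF₆).
39.0/71.1 = 0.5485 = √(M_X/146.06)
M_X = 146.06 × 0.5485² = 146.06 × 0.3009 = 43.95 g/mol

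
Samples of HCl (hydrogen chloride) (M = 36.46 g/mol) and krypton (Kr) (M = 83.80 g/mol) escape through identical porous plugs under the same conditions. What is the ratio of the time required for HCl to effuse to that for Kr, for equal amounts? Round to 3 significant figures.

0.660

By Graham's law, t_HCl/t_Kr = √(M_HCl/M_Kr) = √(36.46/83.80) = √0.4351 = 0.660.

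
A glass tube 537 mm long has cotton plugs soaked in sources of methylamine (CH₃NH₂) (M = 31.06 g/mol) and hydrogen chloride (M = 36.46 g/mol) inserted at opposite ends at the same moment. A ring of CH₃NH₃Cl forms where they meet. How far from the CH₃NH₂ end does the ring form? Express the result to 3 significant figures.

279 mm

In equal time, each gas travels a distance ∝ its rate ∝ 1/√M, so d_CH₃NH₂/d_HCl = √(M_HCl/M_CH₃NH₂) = √(36.46/31.06) = 1.083.
With d_CH₃NH₂ + d_HCl = 537 mm, d_HCl = 537/(1 + 1.083) = 257.7 mm.
d_CH₃NH₂ = 537 − 257.7 = 279 mm.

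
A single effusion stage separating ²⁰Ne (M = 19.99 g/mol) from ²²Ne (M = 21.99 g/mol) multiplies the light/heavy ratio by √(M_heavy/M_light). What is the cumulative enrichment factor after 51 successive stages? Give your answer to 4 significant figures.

11.38

The single-stage factor is √(M_heavy/M_light), so 51 stages give [√(21.99/19.99)]^51 = (21.99/19.99)^(51/2).
= 1.10005^(51/2) = 11.38.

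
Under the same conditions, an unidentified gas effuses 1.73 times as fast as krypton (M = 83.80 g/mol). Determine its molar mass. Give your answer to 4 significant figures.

From Graham's law, rate_X/rate_Kr = √(M_Kr/M_X).
1.73 = √(83.80/M_X)
M_X = 83.80 / 1.73² = 83.80 / 2.993 = 28.00 g/mol

28.00 g/mol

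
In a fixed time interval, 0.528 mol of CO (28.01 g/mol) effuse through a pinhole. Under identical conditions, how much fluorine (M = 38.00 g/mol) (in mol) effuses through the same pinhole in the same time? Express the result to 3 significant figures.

Using Graham's law: rate_F₂/rate_CO = √(M_CO/M_F₂) = √(28.01/38.00) = √0.7371 = 0.8585.
So the amount for F₂ is 0.528 × 0.8585 = 0.453 mol.

0.453 mol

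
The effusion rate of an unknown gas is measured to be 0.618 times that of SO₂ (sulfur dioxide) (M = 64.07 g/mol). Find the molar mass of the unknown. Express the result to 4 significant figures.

167.8 g/mol

Graham's law gives rate_X/rate_SO₂ = √(M_SO₂/M_X).
0.618 = √(64.07/M_X)
M_X = 64.07 / 0.618² = 64.07 / 0.3819 = 167.8 g/mol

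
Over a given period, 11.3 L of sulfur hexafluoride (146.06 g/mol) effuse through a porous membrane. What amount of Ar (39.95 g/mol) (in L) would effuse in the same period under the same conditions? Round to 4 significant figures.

21.61 L

Using Graham's law: rate_Ar/rate_SF₆ = √(M_SF₆/M_Ar) = √(146.06/39.95) = √3.656 = 1.912.
So the volume for Ar is 11.3 × 1.912 = 21.61 L.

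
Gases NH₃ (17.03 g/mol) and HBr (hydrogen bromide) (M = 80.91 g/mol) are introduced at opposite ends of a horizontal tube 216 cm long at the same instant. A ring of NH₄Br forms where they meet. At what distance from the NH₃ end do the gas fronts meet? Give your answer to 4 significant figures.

In equal time, each gas travels a distance ∝ its rate ∝ 1/√M, so d_NH₃/d_HBr = √(M_HBr/M_NH₃) = √(80.91/17.03) = 2.180.
With d_NH₃ + d_HBr = 216 cm, d_HBr = 216/(1 + 2.180) = 67.93 cm.
d_NH₃ = 216 − 67.93 = 148.1 cm.

148.1 cm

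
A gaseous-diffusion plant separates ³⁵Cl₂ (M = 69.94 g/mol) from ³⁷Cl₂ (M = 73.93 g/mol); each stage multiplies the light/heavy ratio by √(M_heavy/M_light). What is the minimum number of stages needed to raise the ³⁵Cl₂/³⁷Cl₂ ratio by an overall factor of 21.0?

Per stage α = (73.93/69.94)^(1/2) = 1.05705^0.5, giving ln α = 0.02774.
Need α^N ≥ 21.0 ⇒ N ≥ ln(21.0) / ln α = 3.045 / 0.02774 = 109.75.
Minimum whole number of stages: N = 110.

110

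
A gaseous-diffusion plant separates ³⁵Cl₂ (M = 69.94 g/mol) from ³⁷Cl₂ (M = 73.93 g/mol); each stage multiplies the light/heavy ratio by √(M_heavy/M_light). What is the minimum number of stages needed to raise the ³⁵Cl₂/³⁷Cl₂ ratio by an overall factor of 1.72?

With α = √(73.93/69.94) per stage, ln α = ½ ln(1.05705) = 0.02774.
Need α^N ≥ 1.72 ⇒ N ≥ ln(1.72) / ln α = 0.5423 / 0.02774 = 19.55.
Rounding up, N = 20 stages.

20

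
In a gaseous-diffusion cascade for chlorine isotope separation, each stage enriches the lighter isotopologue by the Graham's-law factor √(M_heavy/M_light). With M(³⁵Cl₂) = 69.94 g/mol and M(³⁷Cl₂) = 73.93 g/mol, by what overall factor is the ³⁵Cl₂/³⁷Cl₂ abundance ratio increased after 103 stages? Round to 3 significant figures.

The single-stage factor is √(M_heavy/M_light), so 103 stages give [√(73.93/69.94)]^103 = (73.93/69.94)^(103/2).
= 1.05705^(103/2) = 17.4.

17.4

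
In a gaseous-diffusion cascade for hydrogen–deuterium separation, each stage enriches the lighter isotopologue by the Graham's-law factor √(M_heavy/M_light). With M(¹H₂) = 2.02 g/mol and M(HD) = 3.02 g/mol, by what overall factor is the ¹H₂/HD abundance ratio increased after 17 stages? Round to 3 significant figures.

30.5

After 17 stages the ratio has grown by (√(3.02/2.02))^17 = (3.02/2.02)^(17/2).
= 1.49505^(17/2) = 30.5.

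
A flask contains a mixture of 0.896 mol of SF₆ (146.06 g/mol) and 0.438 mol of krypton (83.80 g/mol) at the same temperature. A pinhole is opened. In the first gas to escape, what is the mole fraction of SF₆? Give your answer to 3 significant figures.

Rate_i ∝ x_i/√M_i (Graham's law weighted by mole fraction), so the effusate composition follows n_i/√M_i.
x_SF₆(eff) = (n_SF₆/√M_SF₆) / (n_SF₆/√M_SF₆ + n_Kr/√M_Kr)
= (0.896/√146.06) / (0.896/√146.06 + 0.438/√83.80) = 0.07414/(0.07414 + 0.04785) = 0.608.

0.608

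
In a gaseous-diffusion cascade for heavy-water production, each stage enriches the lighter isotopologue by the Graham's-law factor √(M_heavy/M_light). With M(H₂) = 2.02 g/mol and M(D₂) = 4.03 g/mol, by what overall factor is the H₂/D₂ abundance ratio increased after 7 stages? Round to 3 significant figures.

Each stage multiplies the ratio by α = √(4.03/2.02), so after 7 stages the overall factor is α^7 = (4.03/2.02)^(7/2).
= 1.99505^(7/2) = 11.2.

11.2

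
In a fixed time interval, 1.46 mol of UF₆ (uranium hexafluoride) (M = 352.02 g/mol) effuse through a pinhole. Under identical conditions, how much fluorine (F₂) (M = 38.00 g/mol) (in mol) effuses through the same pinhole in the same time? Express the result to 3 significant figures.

Graham's law gives rate_F₂/rate_UF₆ = √(M_UF₆/M_F₂) = √(352.02/38.00) = √9.264 = 3.044.
So the amount for F₂ is 1.46 × 3.044 = 4.44 mol.

4.44 mol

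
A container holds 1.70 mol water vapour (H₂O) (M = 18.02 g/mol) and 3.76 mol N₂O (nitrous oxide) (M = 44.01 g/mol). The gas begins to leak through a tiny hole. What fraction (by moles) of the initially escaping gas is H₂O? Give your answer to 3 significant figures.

0.414

Rate_i ∝ x_i/√M_i (Graham's law weighted by mole fraction), so the effusate composition follows n_i/√M_i.
Mole fraction of H₂O in the effusate = (n_H₂O/√M_H₂O) / (n_H₂O/√M_H₂O + n_N₂O/√M_N₂O)
= (1.70/√18.02) / (1.70/√18.02 + 3.76/√44.01) = 0.4005/(0.4005 + 0.5668) = 0.414.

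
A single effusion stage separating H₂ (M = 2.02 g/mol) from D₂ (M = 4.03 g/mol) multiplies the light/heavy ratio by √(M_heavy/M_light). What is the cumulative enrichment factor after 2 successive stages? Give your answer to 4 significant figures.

The single-stage factor is √(M_heavy/M_light), so 2 stages give [√(4.03/2.02)]^2 = (4.03/2.02)^(2/2).
= 1.99505^1 = 1.995.

1.995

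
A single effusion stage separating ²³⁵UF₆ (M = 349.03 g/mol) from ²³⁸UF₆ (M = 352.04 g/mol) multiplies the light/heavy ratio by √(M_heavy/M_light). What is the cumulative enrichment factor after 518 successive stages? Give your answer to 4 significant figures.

Overall factor = α^518 with α = √(352.04/349.03), i.e. (352.04/349.03)^(518/2).
= 1.00862^259 = 9.244.

9.244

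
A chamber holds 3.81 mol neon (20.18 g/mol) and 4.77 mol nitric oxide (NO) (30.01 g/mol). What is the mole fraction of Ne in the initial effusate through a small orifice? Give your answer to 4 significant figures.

Rate_i ∝ x_i/√M_i (Graham's law weighted by mole fraction), so the effusate composition follows n_i/√M_i.
Mole fraction of Ne in the effusate = (n_Ne/√M_Ne) / (n_Ne/√M_Ne + n_NO/√M_NO)
= (3.81/√20.18) / (3.81/√20.18 + 4.77/√30.01) = 0.8481/(0.8481 + 0.8707) = 0.4934.

0.4934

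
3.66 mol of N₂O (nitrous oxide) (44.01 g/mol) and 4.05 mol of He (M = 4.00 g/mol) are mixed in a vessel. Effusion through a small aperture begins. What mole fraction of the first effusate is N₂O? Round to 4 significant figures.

0.2141

Effusion rate of each component ∝ n_i/√M_i (partial pressure × 1/√M).
x_N₂O(eff) = (n_N₂O/√M_N₂O) / (n_N₂O/√M_N₂O + n_He/√M_He)
= (3.66/√44.01) / (3.66/√44.01 + 4.05/√4.00) = 0.5517/(0.5517 + 2.025) = 0.2141.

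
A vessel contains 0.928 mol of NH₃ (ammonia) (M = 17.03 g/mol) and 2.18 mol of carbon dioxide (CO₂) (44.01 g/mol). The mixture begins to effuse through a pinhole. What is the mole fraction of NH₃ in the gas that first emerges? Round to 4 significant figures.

Each component's effusion rate ∝ (its partial pressure)·(1/√M) ∝ n_i/√M_i.
So x_NH₃ in the escaping gas = (n_NH₃/√M_NH₃) / Σ(n_i/√M_i)
= (0.928/√17.03) / (0.928/√17.03 + 2.18/√44.01) = 0.2249/(0.2249 + 0.3286) = 0.4063.

0.4063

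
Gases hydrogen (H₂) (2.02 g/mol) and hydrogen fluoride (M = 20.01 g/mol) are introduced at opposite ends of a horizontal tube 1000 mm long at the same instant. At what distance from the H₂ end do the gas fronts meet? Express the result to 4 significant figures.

In equal time, each gas travels a distance ∝ its rate ∝ 1/√M, so d_H₂/d_HF = √(M_HF/M_H₂) = √(20.01/2.02) = 3.147.
With d_H₂ + d_HF = 1000 mm, d_HF = 1000/(1 + 3.147) = 241.1 mm.
d_H₂ = 1000 − 241.1 = 758.9 mm.

758.9 mm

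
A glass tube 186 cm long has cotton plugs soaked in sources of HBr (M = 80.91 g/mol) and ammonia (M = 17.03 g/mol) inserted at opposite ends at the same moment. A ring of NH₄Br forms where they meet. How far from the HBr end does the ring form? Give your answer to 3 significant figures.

In equal time, each gas travels a distance ∝ its rate ∝ 1/√M, so d_HBr/d_NH₃ = √(M_NH₃/M_HBr) = √(17.03/80.91) = 0.4588.
With d_HBr + d_NH₃ = 186 cm, d_NH₃ = 186/(1 + 0.4588) = 127.5 cm.
d_HBr = 186 − 127.5 = 58.5 cm.

58.5 cm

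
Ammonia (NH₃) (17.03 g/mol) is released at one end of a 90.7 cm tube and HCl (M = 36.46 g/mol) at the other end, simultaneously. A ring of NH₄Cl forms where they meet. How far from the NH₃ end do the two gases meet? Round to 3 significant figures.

Distances travelled in equal time are proportional to diffusion rates, so d_NH₃/d_HCl = √(M_HCl/M_NH₃) = √(36.46/17.03) = 1.463.
With d_NH₃ + d_HCl = 90.7 cm, d_HCl = 90.7/(1 + 1.463) = 36.82 cm.
d_NH₃ = 90.7 − 36.82 = 53.9 cm.

53.9 cm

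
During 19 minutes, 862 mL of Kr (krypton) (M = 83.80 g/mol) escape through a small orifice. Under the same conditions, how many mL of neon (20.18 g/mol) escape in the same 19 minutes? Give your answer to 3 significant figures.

By Graham's law, rate_Ne/rate_Kr = √(M_Kr/M_Ne) = √(83.80/20.18) = √4.153 = 2.038.
So the volume for Ne is 862 × 2.038 = 1760 mL.

1760 mL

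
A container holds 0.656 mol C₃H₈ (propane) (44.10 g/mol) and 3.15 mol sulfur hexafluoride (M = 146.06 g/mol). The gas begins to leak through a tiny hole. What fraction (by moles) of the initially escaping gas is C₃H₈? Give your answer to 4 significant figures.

0.2748

Each component's effusion rate ∝ (its partial pressure)·(1/√M) ∝ n_i/√M_i.
Mole fraction of C₃H₈ in the effusate = (n_C₃H₈/√M_C₃H₈) / (n_C₃H₈/√M_C₃H₈ + n_SF₆/√M_SF₆)
= (0.656/√44.10) / (0.656/√44.10 + 3.15/√146.06) = 0.09878/(0.09878 + 0.2606) = 0.2748.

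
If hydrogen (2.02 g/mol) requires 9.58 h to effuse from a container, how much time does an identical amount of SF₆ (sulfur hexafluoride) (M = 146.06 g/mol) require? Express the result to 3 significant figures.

Using Graham's law: t_SF₆/t_H₂ = √(M_SF₆/M_H₂) = √(146.06/2.02) = √72.31 = 8.503.
So the time for SF₆ is 9.58 × 8.503 = 81.5 h.

81.5 h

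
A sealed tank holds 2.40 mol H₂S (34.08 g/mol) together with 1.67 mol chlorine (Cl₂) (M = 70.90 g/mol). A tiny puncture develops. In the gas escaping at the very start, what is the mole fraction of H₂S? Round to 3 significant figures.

Each component's effusion rate ∝ (its partial pressure)·(1/√M) ∝ n_i/√M_i.
x_H₂S(eff) = (n_H₂S/√M_H₂S) / (n_H₂S/√M_H₂S + n_Cl₂/√M_Cl₂)
= (2.40/√34.08) / (2.40/√34.08 + 1.67/√70.90) = 0.4111/(0.4111 + 0.1983) = 0.675.

0.675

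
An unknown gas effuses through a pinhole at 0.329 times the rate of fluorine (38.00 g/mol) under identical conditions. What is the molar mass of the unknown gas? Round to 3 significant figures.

351 g/mol

From Graham's law, rate_X/rate_F₂ = √(M_F₂/M_X).
0.329 = √(38.00/M_X)
M_X = 38.00 / 0.329² = 38.00 / 0.1082 = 351 g/mol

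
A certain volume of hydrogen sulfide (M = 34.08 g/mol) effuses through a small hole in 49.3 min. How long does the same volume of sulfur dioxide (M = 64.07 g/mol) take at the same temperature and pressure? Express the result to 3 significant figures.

From Graham's law, t_SO₂/t_H₂S = √(M_SO₂/M_H₂S) = √(64.07/34.08) = √1.880 = 1.371.
So the time for SO₂ is 49.3 × 1.371 = 67.6 min.

67.6 min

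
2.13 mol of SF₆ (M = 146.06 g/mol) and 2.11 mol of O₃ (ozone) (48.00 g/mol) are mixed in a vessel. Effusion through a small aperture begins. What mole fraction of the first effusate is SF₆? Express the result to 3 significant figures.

0.367

Effusion rate of each component ∝ n_i/√M_i (partial pressure × 1/√M).
x_SF₆(eff) = (n_SF₆/√M_SF₆) / (n_SF₆/√M_SF₆ + n_O₃/√M_O₃)
= (2.13/√146.06) / (2.13/√146.06 + 2.11/√48.00) = 0.1762/(0.1762 + 0.3046) = 0.367.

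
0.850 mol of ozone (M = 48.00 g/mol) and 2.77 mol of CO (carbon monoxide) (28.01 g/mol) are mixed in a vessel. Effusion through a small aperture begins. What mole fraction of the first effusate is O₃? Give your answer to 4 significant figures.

0.1899

The effusion rate of species i is ∝ p_i/√M_i ∝ n_i/√M_i.
Mole fraction of O₃ in the effusate = (n_O₃/√M_O₃) / (n_O₃/√M_O₃ + n_CO/√M_CO)
= (0.850/√48.00) / (0.850/√48.00 + 2.77/√28.01) = 0.1227/(0.1227 + 0.5234) = 0.1899.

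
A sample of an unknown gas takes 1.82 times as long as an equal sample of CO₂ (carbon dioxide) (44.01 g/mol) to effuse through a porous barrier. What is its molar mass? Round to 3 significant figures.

146 g/mol

Graham's law gives t_X/t_CO₂ = √(M_X/M_CO₂).
1.82 = √(M_X/44.01)
M_X = 44.01 × 1.82² = 44.01 × 3.312 = 146 g/mol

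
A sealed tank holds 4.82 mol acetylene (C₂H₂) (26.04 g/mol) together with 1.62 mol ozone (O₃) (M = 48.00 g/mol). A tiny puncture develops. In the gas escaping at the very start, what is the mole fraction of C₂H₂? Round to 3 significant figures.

Effusion rate of each component ∝ n_i/√M_i (partial pressure × 1/√M).
Mole fraction of C₂H₂ in the effusate = (n_C₂H₂/√M_C₂H₂) / (n_C₂H₂/√M_C₂H₂ + n_O₃/√M_O₃)
= (4.82/√26.04) / (4.82/√26.04 + 1.62/√48.00) = 0.9446/(0.9446 + 0.2338) = 0.802.

0.802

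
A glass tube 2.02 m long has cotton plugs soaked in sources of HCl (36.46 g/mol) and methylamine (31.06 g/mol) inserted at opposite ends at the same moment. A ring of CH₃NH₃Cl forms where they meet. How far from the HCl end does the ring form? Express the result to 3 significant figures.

The fronts meet when d_HCl + d_CH₃NH₂ = L with d_HCl/d_CH₃NH₂ = √(M_CH₃NH₂/M_HCl) (Graham's law). Here √(M_CH₃NH₂/M_HCl) = √(31.06/36.46) = 0.9230.
With d_HCl + d_CH₃NH₂ = 2.02 m, d_CH₃NH₂ = 2.02/(1 + 0.9230) = 1.050 m.
d_HCl = 2.02 − 1.050 = 0.970 m.

0.970 m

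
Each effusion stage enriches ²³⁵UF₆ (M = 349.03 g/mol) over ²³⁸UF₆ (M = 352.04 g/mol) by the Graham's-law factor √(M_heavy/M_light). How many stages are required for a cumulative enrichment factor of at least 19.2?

Single-stage factor α = √(352.04/349.03), so ln α = ½ ln(1.00862) = 0.004293.
Need α^N ≥ 19.2 ⇒ N ≥ ln(19.2) / ln α = 2.955 / 0.004293 = 688.23.
Rounding up, N = 689 stages.

689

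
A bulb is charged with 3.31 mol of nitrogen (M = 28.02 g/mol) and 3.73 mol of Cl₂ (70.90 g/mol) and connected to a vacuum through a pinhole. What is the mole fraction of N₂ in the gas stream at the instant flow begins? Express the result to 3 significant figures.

Effusion rate of each component ∝ n_i/√M_i (partial pressure × 1/√M).
x_N₂(eff) = (n_N₂/√M_N₂) / (n_N₂/√M_N₂ + n_Cl₂/√M_Cl₂)
= (3.31/√28.02) / (3.31/√28.02 + 3.73/√70.90) = 0.6253/(0.6253 + 0.4430) = 0.585.

0.585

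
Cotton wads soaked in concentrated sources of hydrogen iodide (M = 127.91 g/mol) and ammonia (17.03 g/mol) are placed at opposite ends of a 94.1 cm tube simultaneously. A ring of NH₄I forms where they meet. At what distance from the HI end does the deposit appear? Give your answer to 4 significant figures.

25.16 cm

In equal time, each gas travels a distance ∝ its rate ∝ 1/√M, so d_HI/d_NH₃ = √(M_NH₃/M_HI) = √(17.03/127.91) = 0.3649.
With d_HI + d_NH₃ = 94.1 cm, d_NH₃ = 94.1/(1 + 0.3649) = 68.94 cm.
d_HI = 94.1 − 68.94 = 25.16 cm.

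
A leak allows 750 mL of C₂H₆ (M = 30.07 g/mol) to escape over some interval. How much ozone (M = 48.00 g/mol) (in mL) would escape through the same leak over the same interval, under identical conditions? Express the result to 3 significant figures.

594 mL

From Graham's law, rate_O₃/rate_C₂H₆ = √(M_C₂H₆/M_O₃) = √(30.07/48.00) = √0.6265 = 0.7915.
So the volume for O₃ is 750 × 0.7915 = 594 mL.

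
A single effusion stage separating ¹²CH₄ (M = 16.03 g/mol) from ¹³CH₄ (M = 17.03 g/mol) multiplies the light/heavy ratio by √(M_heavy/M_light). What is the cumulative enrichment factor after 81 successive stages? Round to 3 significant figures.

11.6

The single-stage factor is √(M_heavy/M_light), so 81 stages give [√(17.03/16.03)]^81 = (17.03/16.03)^(81/2).
= 1.06238^(81/2) = 11.6.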